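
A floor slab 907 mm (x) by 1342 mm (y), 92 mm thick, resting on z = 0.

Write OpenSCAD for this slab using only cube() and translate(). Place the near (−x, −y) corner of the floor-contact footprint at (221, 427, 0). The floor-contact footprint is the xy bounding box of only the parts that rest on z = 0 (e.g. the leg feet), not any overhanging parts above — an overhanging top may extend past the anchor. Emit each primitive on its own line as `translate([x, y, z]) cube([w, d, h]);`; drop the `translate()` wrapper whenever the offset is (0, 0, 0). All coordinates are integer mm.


translate([221, 427, 0]) cube([907, 1342, 92]);


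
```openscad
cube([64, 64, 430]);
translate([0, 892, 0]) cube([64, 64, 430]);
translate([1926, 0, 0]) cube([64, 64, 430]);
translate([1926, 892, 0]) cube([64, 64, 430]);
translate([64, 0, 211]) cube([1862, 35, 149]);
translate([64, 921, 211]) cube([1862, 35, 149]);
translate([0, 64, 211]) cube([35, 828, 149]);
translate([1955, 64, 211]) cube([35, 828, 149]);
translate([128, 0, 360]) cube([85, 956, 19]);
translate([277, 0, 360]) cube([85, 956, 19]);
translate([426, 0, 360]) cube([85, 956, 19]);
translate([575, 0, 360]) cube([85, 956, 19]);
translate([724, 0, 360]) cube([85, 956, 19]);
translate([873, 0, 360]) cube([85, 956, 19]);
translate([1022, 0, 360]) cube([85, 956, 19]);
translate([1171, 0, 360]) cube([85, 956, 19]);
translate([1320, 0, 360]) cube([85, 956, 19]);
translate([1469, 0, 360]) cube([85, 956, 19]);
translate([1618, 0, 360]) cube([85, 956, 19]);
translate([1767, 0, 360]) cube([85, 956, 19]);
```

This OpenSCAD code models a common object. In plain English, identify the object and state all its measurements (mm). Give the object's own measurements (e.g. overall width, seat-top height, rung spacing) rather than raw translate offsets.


A bed frame 1990 mm long (x) by 956 mm wide (y). Four 64×64 mm corner posts, 430 mm tall, at the corners of the footprint. Four rails of 35 mm thickness and 149 mm height run between adjacent posts with their undersides at z = 211 mm, their outer faces flush with the outside of the frame (the two x-running rails run between the posts' inner faces; the two y-running rails run between the posts' inner faces). 12 slats, each 85 mm wide (x) and 19 mm thick, lie across the top of the two x-running rails, running the full 956 mm width of the frame in y; along x they sit between the end posts with a 64 mm gap after the −x posts and between neighbouring slats, leaving 74 mm before the +x posts.


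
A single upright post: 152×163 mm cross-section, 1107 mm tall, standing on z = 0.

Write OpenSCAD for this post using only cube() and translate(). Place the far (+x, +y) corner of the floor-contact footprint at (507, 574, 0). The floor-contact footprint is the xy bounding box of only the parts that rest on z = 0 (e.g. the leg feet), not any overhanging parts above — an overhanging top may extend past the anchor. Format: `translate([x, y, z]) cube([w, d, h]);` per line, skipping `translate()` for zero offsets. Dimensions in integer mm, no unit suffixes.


translate([355, 411, 0]) cube([152, 163, 1107]);


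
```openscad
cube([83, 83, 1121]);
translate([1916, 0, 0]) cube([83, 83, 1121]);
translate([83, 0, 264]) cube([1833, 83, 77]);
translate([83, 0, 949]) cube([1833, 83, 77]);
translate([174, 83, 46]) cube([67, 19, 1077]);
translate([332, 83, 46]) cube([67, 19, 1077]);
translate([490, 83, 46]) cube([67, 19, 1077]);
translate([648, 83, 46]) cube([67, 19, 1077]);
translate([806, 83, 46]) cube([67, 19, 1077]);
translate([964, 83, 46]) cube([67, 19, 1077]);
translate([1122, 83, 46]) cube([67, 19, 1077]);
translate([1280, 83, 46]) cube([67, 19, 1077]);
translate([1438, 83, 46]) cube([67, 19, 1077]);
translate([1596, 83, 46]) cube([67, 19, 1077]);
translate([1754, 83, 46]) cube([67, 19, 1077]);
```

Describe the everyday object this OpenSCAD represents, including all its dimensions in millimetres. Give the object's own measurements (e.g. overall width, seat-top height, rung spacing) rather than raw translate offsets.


A fence section. Two 83×83 mm posts, 1121 mm tall, stand on the floor with a clear span of 1833 mm between their inner faces. Two horizontal rails of 83×77 mm section span the gap between the posts with their undersides at z = 264 mm and z = 949 mm, flush with the posts' −y face. 11 pickets, each 67 mm wide, 19 mm thick and 1077 mm tall, are fixed to the +y face of the rails with their bottoms at z = 46 mm, spaced across the span with a 91 mm gap after the −x post and between neighbouring pickets, with 95 mm left before the +x post.


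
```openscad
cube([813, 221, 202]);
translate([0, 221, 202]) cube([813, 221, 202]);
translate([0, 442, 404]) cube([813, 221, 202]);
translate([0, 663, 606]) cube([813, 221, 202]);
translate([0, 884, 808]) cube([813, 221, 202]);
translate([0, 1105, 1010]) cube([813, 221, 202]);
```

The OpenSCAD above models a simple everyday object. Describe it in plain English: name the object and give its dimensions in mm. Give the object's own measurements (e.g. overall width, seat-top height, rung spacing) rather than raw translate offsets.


A straight staircase of 6 solid steps. Each step is 813 mm wide (x), 221 mm deep (y, the going) and 202 mm tall (the rise). The first step rests on the floor; each subsequent step sits one going further in +y and one rise higher in +z, directly behind and above the previous step with no overlap.


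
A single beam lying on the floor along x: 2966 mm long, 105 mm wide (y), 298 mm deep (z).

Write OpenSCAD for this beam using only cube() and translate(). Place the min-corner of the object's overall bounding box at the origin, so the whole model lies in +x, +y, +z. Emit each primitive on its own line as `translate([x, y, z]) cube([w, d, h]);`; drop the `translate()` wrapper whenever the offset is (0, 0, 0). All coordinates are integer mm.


cube([2966, 105, 298]);


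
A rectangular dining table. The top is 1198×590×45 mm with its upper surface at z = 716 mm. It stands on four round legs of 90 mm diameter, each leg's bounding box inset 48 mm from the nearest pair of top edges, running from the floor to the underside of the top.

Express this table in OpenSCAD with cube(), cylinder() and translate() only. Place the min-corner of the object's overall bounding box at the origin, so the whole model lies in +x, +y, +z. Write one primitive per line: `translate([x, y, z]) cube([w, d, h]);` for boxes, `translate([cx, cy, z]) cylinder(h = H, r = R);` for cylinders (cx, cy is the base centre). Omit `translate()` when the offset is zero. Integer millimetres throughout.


translate([0, 0, 671]) cube([1198, 590, 45]);
translate([93, 93, 0]) cylinder(h = 671, r = 45);
translate([1105, 93, 0]) cylinder(h = 671, r = 45);
translate([93, 497, 0]) cylinder(h = 671, r = 45);
translate([1105, 497, 0]) cylinder(h = 671, r = 45);


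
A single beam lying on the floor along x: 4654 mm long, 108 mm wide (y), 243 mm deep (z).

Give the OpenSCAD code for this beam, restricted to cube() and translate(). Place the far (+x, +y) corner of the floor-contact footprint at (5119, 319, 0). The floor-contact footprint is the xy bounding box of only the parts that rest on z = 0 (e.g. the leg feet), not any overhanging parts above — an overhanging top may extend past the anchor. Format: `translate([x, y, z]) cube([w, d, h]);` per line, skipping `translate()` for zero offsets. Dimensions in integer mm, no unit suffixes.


translate([465, 211, 0]) cube([4654, 108, 243]);


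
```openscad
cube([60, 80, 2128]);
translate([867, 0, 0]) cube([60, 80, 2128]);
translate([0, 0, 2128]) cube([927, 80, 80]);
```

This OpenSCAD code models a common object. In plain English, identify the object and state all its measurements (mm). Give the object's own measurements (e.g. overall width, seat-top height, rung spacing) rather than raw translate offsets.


A door frame. The clear opening is 807 mm wide and 2128 mm high. Two 60 mm wide jambs, 80 mm deep, stand either side of the opening from the floor to the top of the opening. A 80 mm thick head sits across the top of both jambs, spanning the full outside width of the frame.


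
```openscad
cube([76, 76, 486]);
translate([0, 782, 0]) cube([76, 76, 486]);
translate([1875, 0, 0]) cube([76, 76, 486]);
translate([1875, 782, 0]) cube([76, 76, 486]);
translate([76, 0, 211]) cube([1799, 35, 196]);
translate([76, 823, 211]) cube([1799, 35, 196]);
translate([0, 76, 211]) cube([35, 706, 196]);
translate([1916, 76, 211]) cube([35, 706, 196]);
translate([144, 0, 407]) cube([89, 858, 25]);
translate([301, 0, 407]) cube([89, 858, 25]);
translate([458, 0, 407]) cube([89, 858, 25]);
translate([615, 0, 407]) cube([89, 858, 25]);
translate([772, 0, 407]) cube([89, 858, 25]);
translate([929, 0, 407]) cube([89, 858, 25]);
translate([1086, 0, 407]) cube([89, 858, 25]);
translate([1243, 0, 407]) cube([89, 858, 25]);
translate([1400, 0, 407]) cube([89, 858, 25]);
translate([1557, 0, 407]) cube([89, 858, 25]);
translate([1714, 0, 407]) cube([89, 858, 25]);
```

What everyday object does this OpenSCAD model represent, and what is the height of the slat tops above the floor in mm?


A bed frame. The slat-top height is 432 mm.

Four posts, four rails, and a row of slats — a bed frame. Slats sit on the rails at z = 211 + 196 = 407; with slat thickness 25, the top is 432 mm.


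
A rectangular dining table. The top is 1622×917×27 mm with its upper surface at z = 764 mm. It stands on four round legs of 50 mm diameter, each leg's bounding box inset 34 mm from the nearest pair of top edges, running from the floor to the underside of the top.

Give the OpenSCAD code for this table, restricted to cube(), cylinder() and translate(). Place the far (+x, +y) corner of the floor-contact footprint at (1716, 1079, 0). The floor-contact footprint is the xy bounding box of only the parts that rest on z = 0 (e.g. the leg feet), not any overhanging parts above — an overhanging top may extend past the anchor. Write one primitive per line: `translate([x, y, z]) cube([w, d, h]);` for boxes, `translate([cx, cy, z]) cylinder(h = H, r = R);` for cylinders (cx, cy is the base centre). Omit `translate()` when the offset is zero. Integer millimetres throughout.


// leg_h = 764 - 27 = 737
translate([128, 196, 737]) cube([1622, 917, 27]);
translate([187, 255, 0]) cylinder(h = 737, r = 25);
translate([1691, 255, 0]) cylinder(h = 737, r = 25);
translate([187, 1054, 0]) cylinder(h = 737, r = 25);
translate([1691, 1054, 0]) cylinder(h = 737, r = 25);


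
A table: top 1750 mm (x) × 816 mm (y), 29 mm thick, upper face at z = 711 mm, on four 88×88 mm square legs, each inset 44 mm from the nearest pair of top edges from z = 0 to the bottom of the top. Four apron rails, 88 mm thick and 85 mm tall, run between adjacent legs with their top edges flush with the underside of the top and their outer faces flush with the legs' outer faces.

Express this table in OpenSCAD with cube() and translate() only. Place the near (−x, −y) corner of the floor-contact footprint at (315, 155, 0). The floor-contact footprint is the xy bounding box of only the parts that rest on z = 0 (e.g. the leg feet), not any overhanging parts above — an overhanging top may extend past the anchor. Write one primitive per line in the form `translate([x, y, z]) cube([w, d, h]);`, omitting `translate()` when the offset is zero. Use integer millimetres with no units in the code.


translate([271, 111, 682]) cube([1750, 816, 29]);
translate([315, 155, 0]) cube([88, 88, 682]);
translate([1889, 155, 0]) cube([88, 88, 682]);
translate([315, 795, 0]) cube([88, 88, 682]);
translate([1889, 795, 0]) cube([88, 88, 682]);
translate([403, 155, 597]) cube([1486, 88, 85]);
translate([403, 795, 597]) cube([1486, 88, 85]);
translate([315, 243, 597]) cube([88, 552, 85]);
translate([1889, 243, 597]) cube([88, 552, 85]);


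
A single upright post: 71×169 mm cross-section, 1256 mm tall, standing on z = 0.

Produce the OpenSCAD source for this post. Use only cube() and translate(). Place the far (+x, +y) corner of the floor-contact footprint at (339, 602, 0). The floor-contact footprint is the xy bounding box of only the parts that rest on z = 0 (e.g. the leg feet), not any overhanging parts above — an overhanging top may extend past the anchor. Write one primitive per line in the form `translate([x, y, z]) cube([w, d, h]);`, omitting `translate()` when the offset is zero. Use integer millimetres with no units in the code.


translate([268, 433, 0]) cube([71, 169, 1256]);


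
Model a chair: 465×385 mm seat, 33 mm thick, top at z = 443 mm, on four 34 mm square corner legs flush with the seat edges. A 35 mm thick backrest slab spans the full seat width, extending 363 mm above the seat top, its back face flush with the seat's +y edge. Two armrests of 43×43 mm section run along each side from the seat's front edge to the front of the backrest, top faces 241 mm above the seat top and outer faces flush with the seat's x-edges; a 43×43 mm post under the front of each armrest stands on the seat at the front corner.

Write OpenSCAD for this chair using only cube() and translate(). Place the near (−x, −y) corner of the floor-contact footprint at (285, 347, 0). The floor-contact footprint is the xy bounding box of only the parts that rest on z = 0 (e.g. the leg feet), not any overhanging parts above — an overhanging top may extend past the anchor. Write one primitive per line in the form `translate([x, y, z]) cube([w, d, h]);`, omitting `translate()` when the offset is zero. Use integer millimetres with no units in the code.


translate([285, 347, 410]) cube([465, 385, 33]);
translate([285, 347, 0]) cube([34, 34, 410]);
translate([716, 347, 0]) cube([34, 34, 410]);
translate([285, 698, 0]) cube([34, 34, 410]);
translate([716, 698, 0]) cube([34, 34, 410]);
translate([285, 697, 443]) cube([465, 35, 363]);
translate([285, 347, 641]) cube([43, 350, 43]);
translate([707, 347, 641]) cube([43, 350, 43]);
translate([285, 347, 443]) cube([43, 43, 198]);
translate([707, 347, 443]) cube([43, 43, 198]);


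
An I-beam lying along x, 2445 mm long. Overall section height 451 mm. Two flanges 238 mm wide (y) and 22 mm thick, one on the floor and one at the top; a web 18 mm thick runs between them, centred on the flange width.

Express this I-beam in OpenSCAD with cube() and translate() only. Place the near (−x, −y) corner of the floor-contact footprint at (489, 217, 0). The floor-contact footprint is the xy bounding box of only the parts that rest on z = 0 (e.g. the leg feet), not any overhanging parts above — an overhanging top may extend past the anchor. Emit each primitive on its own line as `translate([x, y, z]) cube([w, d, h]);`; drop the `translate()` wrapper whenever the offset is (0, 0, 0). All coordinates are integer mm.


translate([489, 217, 0]) cube([2445, 238, 22]);
translate([489, 327, 22]) cube([2445, 18, 407]);
translate([489, 217, 429]) cube([2445, 238, 22]);


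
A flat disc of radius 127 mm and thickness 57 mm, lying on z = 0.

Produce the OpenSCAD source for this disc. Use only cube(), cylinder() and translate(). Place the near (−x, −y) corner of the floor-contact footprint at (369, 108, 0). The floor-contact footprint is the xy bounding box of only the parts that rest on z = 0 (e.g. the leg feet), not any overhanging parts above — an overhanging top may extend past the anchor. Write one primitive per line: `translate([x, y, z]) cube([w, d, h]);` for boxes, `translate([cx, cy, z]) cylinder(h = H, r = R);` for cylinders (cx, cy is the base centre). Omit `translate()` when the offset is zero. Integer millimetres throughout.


translate([496, 235, 0]) cylinder(h = 57, r = 127);


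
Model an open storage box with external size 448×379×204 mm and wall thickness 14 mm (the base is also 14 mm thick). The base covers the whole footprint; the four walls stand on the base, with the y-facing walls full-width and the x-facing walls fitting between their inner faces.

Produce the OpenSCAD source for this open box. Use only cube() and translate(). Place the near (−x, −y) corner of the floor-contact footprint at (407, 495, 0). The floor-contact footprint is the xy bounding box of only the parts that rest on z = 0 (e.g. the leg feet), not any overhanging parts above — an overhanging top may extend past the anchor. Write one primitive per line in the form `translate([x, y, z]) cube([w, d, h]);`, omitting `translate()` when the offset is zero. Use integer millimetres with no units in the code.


translate([407, 495, 0]) cube([448, 379, 14]);
translate([407, 495, 14]) cube([448, 14, 190]);
translate([407, 860, 14]) cube([448, 14, 190]);
translate([407, 509, 14]) cube([14, 351, 190]);
translate([841, 509, 14]) cube([14, 351, 190]);


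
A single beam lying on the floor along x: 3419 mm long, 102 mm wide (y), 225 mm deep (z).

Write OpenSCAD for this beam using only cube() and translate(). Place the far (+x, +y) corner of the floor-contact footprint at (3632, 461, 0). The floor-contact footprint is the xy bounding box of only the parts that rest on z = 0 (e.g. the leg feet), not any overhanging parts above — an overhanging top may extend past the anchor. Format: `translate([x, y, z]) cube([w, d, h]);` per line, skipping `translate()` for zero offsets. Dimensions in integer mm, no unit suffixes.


translate([213, 359, 0]) cube([3419, 102, 225]);


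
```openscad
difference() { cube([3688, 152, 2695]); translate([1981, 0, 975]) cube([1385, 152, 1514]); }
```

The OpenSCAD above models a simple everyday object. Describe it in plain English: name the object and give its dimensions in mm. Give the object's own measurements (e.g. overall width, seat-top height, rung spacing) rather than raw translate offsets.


A wall 3688 mm long (x), 152 mm thick (y), 2695 mm tall, with a rectangular window opening cut through it. The opening is 1385 mm wide and 1514 mm tall; its sill is at z = 975 mm and its near (−x) edge is 1981 mm from the wall's −x end. The opening passes through the full wall thickness.


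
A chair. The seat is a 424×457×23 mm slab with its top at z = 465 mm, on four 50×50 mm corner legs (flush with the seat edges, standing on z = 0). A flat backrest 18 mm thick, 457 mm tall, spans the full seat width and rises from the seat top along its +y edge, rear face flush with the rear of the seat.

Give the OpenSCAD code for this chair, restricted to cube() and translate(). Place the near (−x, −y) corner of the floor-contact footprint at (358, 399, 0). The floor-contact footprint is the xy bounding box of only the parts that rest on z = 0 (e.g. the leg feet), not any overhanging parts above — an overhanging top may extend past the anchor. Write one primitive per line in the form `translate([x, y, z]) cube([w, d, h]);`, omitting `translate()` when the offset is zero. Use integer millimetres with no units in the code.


translate([358, 399, 442]) cube([424, 457, 23]);
translate([358, 399, 0]) cube([50, 50, 442]);
translate([732, 399, 0]) cube([50, 50, 442]);
translate([358, 806, 0]) cube([50, 50, 442]);
translate([732, 806, 0]) cube([50, 50, 442]);
translate([358, 838, 465]) cube([424, 18, 457]);


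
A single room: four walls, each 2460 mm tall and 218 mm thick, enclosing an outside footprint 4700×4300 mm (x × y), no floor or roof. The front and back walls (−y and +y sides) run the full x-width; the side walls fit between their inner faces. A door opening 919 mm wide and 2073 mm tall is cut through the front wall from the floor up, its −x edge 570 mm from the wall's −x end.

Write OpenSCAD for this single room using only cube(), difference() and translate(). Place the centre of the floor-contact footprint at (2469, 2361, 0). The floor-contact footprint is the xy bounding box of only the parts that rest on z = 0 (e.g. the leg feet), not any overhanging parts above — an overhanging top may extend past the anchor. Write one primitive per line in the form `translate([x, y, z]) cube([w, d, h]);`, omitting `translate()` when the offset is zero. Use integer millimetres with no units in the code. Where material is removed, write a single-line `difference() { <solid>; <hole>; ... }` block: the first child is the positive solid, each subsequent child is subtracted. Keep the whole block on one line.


difference() { translate([119, 211, 0]) cube([4700, 218, 2460]); translate([689, 211, 0]) cube([919, 218, 2073]); }
translate([119, 4293, 0]) cube([4700, 218, 2460]);
translate([119, 429, 0]) cube([218, 3864, 2460]);
translate([4601, 429, 0]) cube([218, 3864, 2460]);


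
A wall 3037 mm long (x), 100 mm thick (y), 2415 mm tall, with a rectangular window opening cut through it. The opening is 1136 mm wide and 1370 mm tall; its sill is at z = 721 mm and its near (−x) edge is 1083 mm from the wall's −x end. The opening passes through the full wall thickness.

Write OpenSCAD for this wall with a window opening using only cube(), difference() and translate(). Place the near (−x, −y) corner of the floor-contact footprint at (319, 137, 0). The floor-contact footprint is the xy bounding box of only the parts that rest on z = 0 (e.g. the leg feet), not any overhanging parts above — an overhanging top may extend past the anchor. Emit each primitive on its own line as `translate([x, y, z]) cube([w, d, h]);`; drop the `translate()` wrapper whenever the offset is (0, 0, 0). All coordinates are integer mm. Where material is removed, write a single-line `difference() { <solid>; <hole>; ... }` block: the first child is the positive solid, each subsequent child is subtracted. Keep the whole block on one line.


difference() { translate([319, 137, 0]) cube([3037, 100, 2415]); translate([1402, 137, 721]) cube([1136, 100, 1370]); }


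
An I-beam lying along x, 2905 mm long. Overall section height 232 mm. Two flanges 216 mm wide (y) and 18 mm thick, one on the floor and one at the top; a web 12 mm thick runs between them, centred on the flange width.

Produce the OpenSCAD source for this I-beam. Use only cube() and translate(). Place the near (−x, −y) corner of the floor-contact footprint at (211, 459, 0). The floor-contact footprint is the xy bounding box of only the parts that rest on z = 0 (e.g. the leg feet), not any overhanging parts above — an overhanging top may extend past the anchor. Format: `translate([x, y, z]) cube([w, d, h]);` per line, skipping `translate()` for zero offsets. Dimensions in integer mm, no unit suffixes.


translate([211, 459, 0]) cube([2905, 216, 18]);
translate([211, 561, 18]) cube([2905, 12, 196]);
translate([211, 459, 214]) cube([2905, 216, 18]);


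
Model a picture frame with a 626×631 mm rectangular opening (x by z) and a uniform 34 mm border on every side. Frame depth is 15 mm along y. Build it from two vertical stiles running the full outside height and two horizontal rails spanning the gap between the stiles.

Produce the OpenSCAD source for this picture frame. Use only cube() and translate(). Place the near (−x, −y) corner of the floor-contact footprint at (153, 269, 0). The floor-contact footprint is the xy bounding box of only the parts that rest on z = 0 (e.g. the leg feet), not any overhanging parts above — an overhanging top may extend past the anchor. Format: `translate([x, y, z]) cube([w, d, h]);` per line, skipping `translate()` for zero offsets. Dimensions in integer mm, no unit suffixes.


translate([153, 269, 0]) cube([34, 15, 699]);
translate([813, 269, 0]) cube([34, 15, 699]);
translate([187, 269, 0]) cube([626, 15, 34]);
translate([187, 269, 665]) cube([626, 15, 34]);


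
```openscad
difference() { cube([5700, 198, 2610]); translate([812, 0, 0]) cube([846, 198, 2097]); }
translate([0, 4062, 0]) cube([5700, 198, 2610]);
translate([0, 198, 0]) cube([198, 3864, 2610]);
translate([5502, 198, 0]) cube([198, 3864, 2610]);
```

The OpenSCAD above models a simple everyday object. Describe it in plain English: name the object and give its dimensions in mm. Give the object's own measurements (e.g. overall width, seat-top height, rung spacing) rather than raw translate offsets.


A single room: four walls, each 2610 mm tall and 198 mm thick, enclosing an outside footprint 5700×4260 mm (x × y), no floor or roof. The front and back walls (−y and +y sides) run the full x-width; the side walls fit between their inner faces. A door opening 846 mm wide and 2097 mm tall is cut through the front wall from the floor up, its −x edge 812 mm from the wall's −x end.


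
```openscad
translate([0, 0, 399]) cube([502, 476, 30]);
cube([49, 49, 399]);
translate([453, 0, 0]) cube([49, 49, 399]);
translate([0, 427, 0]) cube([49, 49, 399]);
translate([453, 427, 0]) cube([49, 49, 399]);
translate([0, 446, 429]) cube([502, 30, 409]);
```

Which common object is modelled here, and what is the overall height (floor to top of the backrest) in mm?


A chair. The overall height is 838 mm.

A slab on four corner posts with a tall panel at the back — a chair. The seat slab sits at z = 399 with thickness 30, and the 409 mm backrest starts at the seat top, so the overall height is 399 + 30 + 409 = 838 mm.


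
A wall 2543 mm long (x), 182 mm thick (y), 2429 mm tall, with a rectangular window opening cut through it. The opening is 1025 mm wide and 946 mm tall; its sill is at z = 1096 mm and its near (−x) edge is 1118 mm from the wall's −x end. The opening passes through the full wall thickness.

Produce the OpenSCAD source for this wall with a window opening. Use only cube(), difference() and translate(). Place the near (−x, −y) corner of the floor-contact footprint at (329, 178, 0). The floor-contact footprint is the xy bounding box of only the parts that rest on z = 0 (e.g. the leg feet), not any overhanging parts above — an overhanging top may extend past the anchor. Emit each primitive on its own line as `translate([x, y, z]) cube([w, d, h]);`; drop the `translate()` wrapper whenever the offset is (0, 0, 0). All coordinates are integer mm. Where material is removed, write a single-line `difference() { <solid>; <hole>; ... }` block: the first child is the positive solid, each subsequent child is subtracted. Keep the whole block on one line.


difference() { translate([329, 178, 0]) cube([2543, 182, 2429]); translate([1447, 178, 1096]) cube([1025, 182, 946]); }


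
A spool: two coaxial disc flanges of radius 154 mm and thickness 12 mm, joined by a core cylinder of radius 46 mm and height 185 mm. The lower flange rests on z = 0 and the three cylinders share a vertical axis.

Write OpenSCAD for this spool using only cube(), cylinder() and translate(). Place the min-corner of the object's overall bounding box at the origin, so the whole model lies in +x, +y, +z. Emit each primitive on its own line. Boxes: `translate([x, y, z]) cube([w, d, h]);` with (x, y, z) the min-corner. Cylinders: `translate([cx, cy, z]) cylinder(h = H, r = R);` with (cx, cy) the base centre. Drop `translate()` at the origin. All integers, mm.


translate([154, 154, 0]) cylinder(h = 12, r = 154);
translate([154, 154, 12]) cylinder(h = 185, r = 46);
translate([154, 154, 197]) cylinder(h = 12, r = 154);


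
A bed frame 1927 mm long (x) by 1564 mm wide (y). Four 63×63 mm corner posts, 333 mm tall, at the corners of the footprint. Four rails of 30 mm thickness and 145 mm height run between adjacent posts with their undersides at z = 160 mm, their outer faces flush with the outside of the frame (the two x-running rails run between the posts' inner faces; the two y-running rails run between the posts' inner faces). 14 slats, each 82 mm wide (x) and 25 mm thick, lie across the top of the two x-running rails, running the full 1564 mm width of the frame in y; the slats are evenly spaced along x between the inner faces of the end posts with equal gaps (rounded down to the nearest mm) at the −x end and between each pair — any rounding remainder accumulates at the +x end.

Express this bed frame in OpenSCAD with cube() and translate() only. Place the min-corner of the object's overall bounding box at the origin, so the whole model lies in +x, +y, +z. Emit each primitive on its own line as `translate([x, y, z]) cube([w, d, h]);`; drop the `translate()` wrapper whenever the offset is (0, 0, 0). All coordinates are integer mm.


cube([63, 63, 333]);
translate([0, 1501, 0]) cube([63, 63, 333]);
translate([1864, 0, 0]) cube([63, 63, 333]);
translate([1864, 1501, 0]) cube([63, 63, 333]);
translate([63, 0, 160]) cube([1801, 30, 145]);
translate([63, 1534, 160]) cube([1801, 30, 145]);
translate([0, 63, 160]) cube([30, 1438, 145]);
translate([1897, 63, 160]) cube([30, 1438, 145]);
translate([106, 0, 305]) cube([82, 1564, 25]);
translate([231, 0, 305]) cube([82, 1564, 25]);
translate([356, 0, 305]) cube([82, 1564, 25]);
translate([481, 0, 305]) cube([82, 1564, 25]);
translate([606, 0, 305]) cube([82, 1564, 25]);
translate([731, 0, 305]) cube([82, 1564, 25]);
translate([856, 0, 305]) cube([82, 1564, 25]);
translate([981, 0, 305]) cube([82, 1564, 25]);
translate([1106, 0, 305]) cube([82, 1564, 25]);
translate([1231, 0, 305]) cube([82, 1564, 25]);
translate([1356, 0, 305]) cube([82, 1564, 25]);
translate([1481, 0, 305]) cube([82, 1564, 25]);
translate([1606, 0, 305]) cube([82, 1564, 25]);
translate([1731, 0, 305]) cube([82, 1564, 25]);


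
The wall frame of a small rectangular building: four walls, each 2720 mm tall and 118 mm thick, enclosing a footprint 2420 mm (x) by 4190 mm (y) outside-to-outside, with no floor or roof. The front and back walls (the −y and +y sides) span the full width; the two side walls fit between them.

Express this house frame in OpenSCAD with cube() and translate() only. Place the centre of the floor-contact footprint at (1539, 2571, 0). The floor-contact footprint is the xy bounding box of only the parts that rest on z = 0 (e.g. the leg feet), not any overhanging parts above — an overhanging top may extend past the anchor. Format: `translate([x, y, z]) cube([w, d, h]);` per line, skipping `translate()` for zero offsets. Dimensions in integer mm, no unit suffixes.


translate([329, 476, 0]) cube([2420, 118, 2720]);
translate([329, 4548, 0]) cube([2420, 118, 2720]);
translate([329, 594, 0]) cube([118, 3954, 2720]);
translate([2631, 594, 0]) cube([118, 3954, 2720]);


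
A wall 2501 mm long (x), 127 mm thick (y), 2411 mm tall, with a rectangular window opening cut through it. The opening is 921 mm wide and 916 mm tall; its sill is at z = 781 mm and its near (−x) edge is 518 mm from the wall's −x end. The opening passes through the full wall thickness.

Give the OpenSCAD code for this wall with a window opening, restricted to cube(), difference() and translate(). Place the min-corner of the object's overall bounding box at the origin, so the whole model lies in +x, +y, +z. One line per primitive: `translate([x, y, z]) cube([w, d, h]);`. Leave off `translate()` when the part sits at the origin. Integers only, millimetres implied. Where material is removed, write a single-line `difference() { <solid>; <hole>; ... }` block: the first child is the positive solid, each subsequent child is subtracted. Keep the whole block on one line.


difference() { cube([2501, 127, 2411]); translate([518, 0, 781]) cube([921, 127, 916]); }


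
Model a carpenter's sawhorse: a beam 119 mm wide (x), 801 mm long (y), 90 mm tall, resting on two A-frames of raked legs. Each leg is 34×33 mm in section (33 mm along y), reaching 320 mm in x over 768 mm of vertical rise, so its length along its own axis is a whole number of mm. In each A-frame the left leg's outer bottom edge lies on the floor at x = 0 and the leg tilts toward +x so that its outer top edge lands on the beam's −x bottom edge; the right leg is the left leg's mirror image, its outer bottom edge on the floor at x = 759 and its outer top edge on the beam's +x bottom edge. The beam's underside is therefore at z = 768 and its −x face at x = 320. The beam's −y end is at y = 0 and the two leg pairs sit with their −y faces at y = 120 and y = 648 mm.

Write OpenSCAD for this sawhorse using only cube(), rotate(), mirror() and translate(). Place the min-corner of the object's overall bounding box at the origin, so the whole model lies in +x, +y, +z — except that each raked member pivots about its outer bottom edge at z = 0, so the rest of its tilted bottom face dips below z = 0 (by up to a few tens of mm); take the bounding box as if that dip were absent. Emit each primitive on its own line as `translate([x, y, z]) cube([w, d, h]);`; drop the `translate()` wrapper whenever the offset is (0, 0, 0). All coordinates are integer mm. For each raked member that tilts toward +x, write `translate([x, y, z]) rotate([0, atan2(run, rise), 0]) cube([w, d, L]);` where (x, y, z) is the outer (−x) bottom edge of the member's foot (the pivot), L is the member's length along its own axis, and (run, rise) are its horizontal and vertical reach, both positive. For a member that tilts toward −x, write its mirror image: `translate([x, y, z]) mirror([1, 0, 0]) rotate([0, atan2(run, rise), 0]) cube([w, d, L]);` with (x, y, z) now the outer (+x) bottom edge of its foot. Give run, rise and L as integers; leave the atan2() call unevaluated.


// leg length = √(320² + 768²) = 832
// right-leg outer foot x = 2·320 + 119 = 759
// beam min-corner = (320, 0, 768)
translate([320, 0, 768]) cube([119, 801, 90]);
translate([0, 120, 0]) rotate([0, atan2(320, 768), 0]) cube([34, 33, 832]);
translate([759, 120, 0]) mirror([1, 0, 0]) rotate([0, atan2(320, 768), 0]) cube([34, 33, 832]);
translate([0, 648, 0]) rotate([0, atan2(320, 768), 0]) cube([34, 33, 832]);
translate([759, 648, 0]) mirror([1, 0, 0]) rotate([0, atan2(320, 768), 0]) cube([34, 33, 832]);


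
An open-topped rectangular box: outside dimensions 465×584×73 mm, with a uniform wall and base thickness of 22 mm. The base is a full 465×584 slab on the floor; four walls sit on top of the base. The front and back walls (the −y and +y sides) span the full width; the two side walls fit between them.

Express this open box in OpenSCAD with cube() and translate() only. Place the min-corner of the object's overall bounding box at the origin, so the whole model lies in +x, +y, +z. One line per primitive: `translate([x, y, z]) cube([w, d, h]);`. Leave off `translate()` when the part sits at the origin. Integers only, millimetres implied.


cube([465, 584, 22]);
translate([0, 0, 22]) cube([465, 22, 51]);
translate([0, 562, 22]) cube([465, 22, 51]);
translate([0, 22, 22]) cube([22, 540, 51]);
translate([443, 22, 22]) cube([22, 540, 51]);


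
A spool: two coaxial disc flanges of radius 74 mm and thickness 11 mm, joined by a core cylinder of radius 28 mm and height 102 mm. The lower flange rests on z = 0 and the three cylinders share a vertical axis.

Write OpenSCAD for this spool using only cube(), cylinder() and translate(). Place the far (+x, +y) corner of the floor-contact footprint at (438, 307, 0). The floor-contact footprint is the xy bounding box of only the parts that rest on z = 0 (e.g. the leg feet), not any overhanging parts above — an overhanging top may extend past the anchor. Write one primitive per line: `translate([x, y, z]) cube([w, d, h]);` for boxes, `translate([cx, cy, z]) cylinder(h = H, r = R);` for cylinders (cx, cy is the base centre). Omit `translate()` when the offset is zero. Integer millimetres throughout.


translate([364, 233, 0]) cylinder(h = 11, r = 74);
translate([364, 233, 11]) cylinder(h = 102, r = 28);
translate([364, 233, 113]) cylinder(h = 11, r = 74);


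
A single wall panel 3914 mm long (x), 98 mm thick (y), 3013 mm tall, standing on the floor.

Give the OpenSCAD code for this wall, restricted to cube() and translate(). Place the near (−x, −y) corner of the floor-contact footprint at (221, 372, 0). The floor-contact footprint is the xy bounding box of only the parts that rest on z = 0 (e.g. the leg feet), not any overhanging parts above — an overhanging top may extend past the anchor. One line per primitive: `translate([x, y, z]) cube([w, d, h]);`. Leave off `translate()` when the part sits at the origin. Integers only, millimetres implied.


translate([221, 372, 0]) cube([3914, 98, 3013]);


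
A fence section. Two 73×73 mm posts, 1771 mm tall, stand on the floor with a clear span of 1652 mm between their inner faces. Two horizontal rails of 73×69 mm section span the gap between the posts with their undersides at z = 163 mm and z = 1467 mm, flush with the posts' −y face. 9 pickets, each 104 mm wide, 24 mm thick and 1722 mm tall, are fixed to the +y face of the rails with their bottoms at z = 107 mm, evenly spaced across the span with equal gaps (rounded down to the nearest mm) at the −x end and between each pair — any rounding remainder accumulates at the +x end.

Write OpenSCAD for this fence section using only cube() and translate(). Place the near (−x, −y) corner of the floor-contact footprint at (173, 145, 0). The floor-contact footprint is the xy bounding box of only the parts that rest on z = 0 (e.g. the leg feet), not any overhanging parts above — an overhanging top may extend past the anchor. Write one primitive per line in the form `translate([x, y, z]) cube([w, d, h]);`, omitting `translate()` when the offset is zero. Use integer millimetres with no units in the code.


translate([173, 145, 0]) cube([73, 73, 1771]);
translate([1898, 145, 0]) cube([73, 73, 1771]);
translate([246, 145, 163]) cube([1652, 73, 69]);
translate([246, 145, 1467]) cube([1652, 73, 69]);
translate([317, 218, 107]) cube([104, 24, 1722]);
translate([492, 218, 107]) cube([104, 24, 1722]);
translate([667, 218, 107]) cube([104, 24, 1722]);
translate([842, 218, 107]) cube([104, 24, 1722]);
translate([1017, 218, 107]) cube([104, 24, 1722]);
translate([1192, 218, 107]) cube([104, 24, 1722]);
translate([1367, 218, 107]) cube([104, 24, 1722]);
translate([1542, 218, 107]) cube([104, 24, 1722]);
translate([1717, 218, 107]) cube([104, 24, 1722]);


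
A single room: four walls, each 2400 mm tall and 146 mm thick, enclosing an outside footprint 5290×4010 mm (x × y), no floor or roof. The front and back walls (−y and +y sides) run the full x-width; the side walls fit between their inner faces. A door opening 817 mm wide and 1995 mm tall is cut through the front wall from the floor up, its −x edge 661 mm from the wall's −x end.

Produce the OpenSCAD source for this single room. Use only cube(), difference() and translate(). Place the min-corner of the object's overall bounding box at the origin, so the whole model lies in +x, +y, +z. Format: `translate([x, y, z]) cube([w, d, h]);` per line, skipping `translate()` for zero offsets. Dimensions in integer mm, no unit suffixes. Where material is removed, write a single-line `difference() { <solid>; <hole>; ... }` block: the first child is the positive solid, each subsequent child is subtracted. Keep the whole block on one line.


difference() { cube([5290, 146, 2400]); translate([661, 0, 0]) cube([817, 146, 1995]); }
translate([0, 3864, 0]) cube([5290, 146, 2400]);
translate([0, 146, 0]) cube([146, 3718, 2400]);
translate([5144, 146, 0]) cube([146, 3718, 2400]);


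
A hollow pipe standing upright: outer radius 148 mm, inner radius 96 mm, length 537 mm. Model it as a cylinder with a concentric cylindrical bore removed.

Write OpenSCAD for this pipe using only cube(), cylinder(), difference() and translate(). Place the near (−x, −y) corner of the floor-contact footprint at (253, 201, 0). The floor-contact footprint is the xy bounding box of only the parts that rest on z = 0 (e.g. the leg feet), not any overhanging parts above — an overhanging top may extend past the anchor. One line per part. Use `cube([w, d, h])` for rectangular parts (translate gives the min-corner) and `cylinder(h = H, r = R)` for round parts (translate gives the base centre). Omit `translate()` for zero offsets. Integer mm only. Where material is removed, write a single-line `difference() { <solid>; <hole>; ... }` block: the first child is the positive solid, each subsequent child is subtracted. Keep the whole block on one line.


difference() { translate([401, 349, 0]) cylinder(h = 537, r = 148); translate([401, 349, 0]) cylinder(h = 537, r = 96); }


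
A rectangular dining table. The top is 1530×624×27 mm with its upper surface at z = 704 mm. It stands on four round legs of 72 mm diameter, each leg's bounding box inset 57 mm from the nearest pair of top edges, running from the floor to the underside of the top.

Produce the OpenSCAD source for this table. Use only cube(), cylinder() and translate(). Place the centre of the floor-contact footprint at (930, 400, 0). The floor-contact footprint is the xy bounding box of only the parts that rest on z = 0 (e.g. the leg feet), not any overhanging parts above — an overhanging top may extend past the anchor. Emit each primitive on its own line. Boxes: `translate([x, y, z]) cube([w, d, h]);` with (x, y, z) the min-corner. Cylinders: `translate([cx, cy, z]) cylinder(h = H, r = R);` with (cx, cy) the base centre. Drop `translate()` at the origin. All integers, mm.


translate([165, 88, 677]) cube([1530, 624, 27]);
translate([258, 181, 0]) cylinder(h = 677, r = 36);
translate([1602, 181, 0]) cylinder(h = 677, r = 36);
translate([258, 619, 0]) cylinder(h = 677, r = 36);
translate([1602, 619, 0]) cylinder(h = 677, r = 36);
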